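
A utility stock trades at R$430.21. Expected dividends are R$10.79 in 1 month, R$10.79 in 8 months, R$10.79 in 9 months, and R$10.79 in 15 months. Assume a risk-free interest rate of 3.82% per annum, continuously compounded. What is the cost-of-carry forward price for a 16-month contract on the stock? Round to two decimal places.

R$408.45

PV(dividends) I = 10.79·e^(−0.0382·1/12) + 10.79·e^(−0.0382·8/12) + 10.79·e^(−0.0382·9/12) + 10.79·e^(−0.0382·15/12)
I = 10.7557 + 10.5187 + 10.4853 + 10.2869 = 42.0466
F = (S − I)·e^(rT) = (430.21 − 42.0466) · e^(0.0382·16/12)
= 388.1634 · e^0.050933 = 388.1634 × 1.052252 = R$408.45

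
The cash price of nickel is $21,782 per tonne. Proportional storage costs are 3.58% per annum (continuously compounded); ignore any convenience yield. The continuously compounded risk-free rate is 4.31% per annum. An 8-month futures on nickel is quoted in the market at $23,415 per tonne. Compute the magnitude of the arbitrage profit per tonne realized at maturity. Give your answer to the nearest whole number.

$457 per tonne

Fair futures: F* = S·e^(carry·T), with carry = (r + u) = 0.0431 + 0.0358 = 0.0789
F* = 21782 · e^(0.0789 × 8/12) = 21782 · e^0.052600 = 21782 × 1.054008 = $22958.4023
Market $23415 > fair $22958.4023: forward overpriced → cash-and-carry (buy spot, short the forward).
At maturity, profit = |F_mkt − F*| = |23415 − 22958.4023| = $457 per tonne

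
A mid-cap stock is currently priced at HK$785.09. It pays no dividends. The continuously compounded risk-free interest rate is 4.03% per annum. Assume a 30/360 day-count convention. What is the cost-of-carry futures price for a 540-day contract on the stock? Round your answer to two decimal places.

HK$834.01

F = S·e^(rT) = 785.09 · e^(0.0403 × 540/360)
= 785.09 · e^0.060450 = 785.09 × 1.062314
F = HK$834.01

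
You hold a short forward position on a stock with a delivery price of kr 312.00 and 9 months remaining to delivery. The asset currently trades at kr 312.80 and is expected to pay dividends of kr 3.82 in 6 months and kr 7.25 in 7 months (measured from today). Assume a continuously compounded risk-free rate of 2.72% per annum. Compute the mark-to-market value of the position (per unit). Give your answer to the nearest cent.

PV(remaining dividends) I = 3.82·e^(−0.0272·6/12) + 7.25·e^(−0.0272·7/12) = 10.9043
Current forward F = (S − I)·e^(rT) = (312.80 − 10.9043)·e^(0.0272·9/12) = 301.8957 × 1.020610 = 308.1178
Value (long) = (F − K)·e^(−rT) = (308.1178 − 312.00) × 0.979807 = -3.8038
Short position value = −(long value) = kr 3.80

kr 3.80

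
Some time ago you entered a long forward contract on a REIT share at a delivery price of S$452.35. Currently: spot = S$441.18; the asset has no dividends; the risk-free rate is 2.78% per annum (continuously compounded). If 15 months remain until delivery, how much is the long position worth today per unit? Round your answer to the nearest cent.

Current fair forward for the remaining 15 months: F = S·e^(r·T), r = 0.0278
F = 441.18 · e^(0.0278 × 15/12) = 441.18 × 1.035361 = 456.7806
Value of long forward = (F − K)·e^(−rT) = (456.7806 − 452.35) · e^(−0.0278·15/12)
= 4.4306 × 0.965847 = 4.28

S$4.28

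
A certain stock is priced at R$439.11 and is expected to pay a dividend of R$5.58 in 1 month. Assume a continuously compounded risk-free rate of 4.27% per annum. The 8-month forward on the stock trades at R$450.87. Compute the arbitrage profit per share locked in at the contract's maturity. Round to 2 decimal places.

PV(dividends) I = 5.58·e^(−0.0427·1/12) = 5.5602
Fair forward F* = (S − I)·e^(rT) = (439.11 − 5.5602)·e^0.028467 = 433.5498 × 1.028876 = 446.0690
Market R$450.87 > fair 446.0690: forward overpriced → cash-and-carry (borrow at r, buy the stock and collect the dividends, short the forward).
Profit at T = |F_mkt − F*| = |450.87 − 446.0690| = R$4.80 per share

R$4.80 per share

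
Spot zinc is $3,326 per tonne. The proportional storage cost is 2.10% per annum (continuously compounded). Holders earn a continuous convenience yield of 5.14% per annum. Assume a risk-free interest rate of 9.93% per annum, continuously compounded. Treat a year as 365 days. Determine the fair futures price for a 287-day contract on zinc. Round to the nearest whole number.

Net carry = r + u − y = 0.0993 + 0.0210 − 0.0514 = 0.0689
F = S·e^((r+u−y)T) = 3326 · e^(0.0689 × 287/365) = 3326 · e^0.054176
= 3326 × 1.055670 = $3,511 per tonne

$3,511 per tonne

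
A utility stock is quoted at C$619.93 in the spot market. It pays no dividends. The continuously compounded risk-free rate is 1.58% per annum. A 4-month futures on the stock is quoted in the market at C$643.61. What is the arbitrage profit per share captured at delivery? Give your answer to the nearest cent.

Fair futures: F* = S·e^(carry·T), with carry = r = 0.0158
F* = 619.93 · e^(0.0158 × 4/12) = 619.93 · e^0.005267 = 619.93 × 1.005281 = C$623.2039
Market C$643.61 > fair C$623.2039: forward overpriced → cash-and-carry (buy spot, short the forward).
At maturity, profit = |F_mkt − F*| = |643.61 − 623.2039| = C$20.41 per share

C$20.41 per share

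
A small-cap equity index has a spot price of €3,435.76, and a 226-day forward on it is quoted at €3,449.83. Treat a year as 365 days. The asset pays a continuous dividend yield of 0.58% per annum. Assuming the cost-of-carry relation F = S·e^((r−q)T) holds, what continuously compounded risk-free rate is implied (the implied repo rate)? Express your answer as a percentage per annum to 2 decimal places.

1.24%

From F = S·e^((r−q)T): (r − q) = ln(F/S)/T
ln(3449.83/3435.76) = ln(1.004095) = 0.004087
(r − q) = 0.004087 / (226/365) = 0.006601
r = ln(F/S)/T + q = 0.006601 + 0.0058 = 0.012401
r = 1.24%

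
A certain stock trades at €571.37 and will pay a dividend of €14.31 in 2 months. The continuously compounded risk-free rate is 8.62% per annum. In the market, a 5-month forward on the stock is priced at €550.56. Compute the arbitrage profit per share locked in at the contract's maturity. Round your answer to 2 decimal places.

PV(dividends) I = 14.31·e^(−0.0862·2/12) = 14.1059
Fair forward F* = (S − I)·e^(rT) = (571.37 − 14.1059)·e^0.035917 = 557.2641 × 1.036570 = 577.6432
Market €550.56 < fair 577.6432: forward underpriced → reverse cash-and-carry (short the stock, invest proceeds at r, pay the dividends, go long the forward).
Profit at T = |F_mkt − F*| = |550.56 − 577.6432| = €27.08 per share

€27.08 per share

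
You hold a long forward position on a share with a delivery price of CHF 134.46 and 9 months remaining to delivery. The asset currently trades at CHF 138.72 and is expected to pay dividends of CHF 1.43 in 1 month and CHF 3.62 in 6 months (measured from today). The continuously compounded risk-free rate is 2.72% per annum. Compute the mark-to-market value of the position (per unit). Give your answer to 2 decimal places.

CHF 1.98

PV(remaining dividends) I = 1.43·e^(−0.0272·1/12) + 3.62·e^(−0.0272·6/12) = 4.9979
Current forward F = (S − I)·e^(rT) = (138.72 − 4.9979)·e^(0.0272·9/12) = 133.7221 × 1.020610 = 136.4781
Value (long) = (F − K)·e^(−rT) = (136.4781 − 134.46) × 0.979807 = 1.9773
Value = CHF 1.98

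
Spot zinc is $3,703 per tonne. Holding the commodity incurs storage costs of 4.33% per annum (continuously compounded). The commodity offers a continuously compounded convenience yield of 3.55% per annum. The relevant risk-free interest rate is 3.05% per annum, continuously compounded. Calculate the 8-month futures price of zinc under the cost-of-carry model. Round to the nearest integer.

$3,799 per tonne

Net carry = r + u − y = 0.0305 + 0.0433 − 0.0355 = 0.0383
F = S·e^((r+u−y)T) = 3703 · e^(0.0383 × 8/12) = 3703 · e^0.025533
= 3703 × 1.025862 = $3,799 per tonne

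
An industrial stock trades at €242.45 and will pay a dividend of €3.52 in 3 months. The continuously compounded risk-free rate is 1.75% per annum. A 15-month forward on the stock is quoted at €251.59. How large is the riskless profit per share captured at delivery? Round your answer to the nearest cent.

€7.36 per share

PV(dividends) I = 3.52·e^(−0.0175·3/12) = 3.5046
Fair forward F* = (S − I)·e^(rT) = (242.45 − 3.5046)·e^0.021875 = 238.9454 × 1.022116 = 244.2299
Market €251.59 > fair 244.2299: forward overpriced → cash-and-carry (borrow at r, buy the stock and collect the dividends, short the forward).
Profit at T = |F_mkt − F*| = |251.59 − 244.2299| = €7.36 per share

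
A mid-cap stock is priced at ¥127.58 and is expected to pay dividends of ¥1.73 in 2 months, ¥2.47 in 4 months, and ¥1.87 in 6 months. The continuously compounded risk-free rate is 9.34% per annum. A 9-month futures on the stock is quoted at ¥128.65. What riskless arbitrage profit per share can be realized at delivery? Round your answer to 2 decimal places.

¥1.88 per share

PV(dividends) I = 1.73·e^(−0.0934·2/12) + 2.47·e^(−0.0934·4/12) + 1.87·e^(−0.0934·6/12) = 5.8822
Fair futures F* = (S − I)·e^(rT) = (127.58 − 5.8822)·e^0.070050 = 121.6978 × 1.072562 = 130.5284
Market ¥128.65 < fair 130.5284: forward underpriced → reverse cash-and-carry (short the stock, invest proceeds at r, pay the dividends, go long the forward).
Profit at T = |F_mkt − F*| = |128.65 − 130.5284| = ¥1.88 per share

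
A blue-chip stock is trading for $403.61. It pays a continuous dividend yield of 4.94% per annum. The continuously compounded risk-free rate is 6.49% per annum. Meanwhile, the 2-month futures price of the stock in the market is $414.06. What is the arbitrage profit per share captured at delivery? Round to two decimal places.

Fair futures: F* = S·e^(carry·T), with carry = (r − q) = 0.0649 − 0.0494 = 0.0155
F* = 403.61 · e^(0.0155 × 2/12) = 403.61 · e^0.002583 = 403.61 × 1.002586 = $404.6537
Market $414.06 > fair $404.6537: forward overpriced → cash-and-carry (buy spot, short the forward).
At maturity, profit = |F_mkt − F*| = |414.06 − 404.6537| = $9.41 per share

$9.41 per share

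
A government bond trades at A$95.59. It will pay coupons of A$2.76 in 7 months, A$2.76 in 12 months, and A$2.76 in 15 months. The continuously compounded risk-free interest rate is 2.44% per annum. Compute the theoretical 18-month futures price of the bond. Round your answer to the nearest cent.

PV(coupons) I = 2.76·e^(−0.0244·7/12) + 2.76·e^(−0.0244·12/12) + 2.76·e^(−0.0244·15/12)
I = 2.7210 + 2.6935 + 2.6771 = 8.0916
F = (S − I)·e^(rT) = (95.59 − 8.0916) · e^(0.0244·18/12)
= 87.4984 · e^0.036600 = 87.4984 × 1.037278 = A$90.76

A$90.76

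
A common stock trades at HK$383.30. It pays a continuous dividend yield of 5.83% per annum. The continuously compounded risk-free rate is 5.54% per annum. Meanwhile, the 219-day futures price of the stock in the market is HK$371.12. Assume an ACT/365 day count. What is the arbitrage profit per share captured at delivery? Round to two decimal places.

HK$11.51 per share

Fair futures: F* = S·e^(carry·T), with carry = (r − q) = 0.0554 − 0.0583 = -0.0029
F* = 383.30 · e^(-0.0029 × 219/365) = 383.30 · e^-0.001740 = 383.30 × 0.998262 = HK$382.6338
Market HK$371.12 < fair HK$382.6338: forward underpriced → reverse cash-and-carry (short spot, go long the forward).
At maturity, profit = |F_mkt − F*| = |371.12 − 382.6338| = HK$11.51 per share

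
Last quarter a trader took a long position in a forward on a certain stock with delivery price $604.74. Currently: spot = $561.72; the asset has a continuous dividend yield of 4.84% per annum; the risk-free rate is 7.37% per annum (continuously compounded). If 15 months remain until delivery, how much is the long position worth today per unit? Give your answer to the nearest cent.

Current fair forward for the remaining 15 months: F = S·e^((r − q)·T), (r − q) = 0.0737 − 0.0484 = 0.0253
F = 561.72 · e^(0.0253 × 15/12) = 561.72 × 1.032130 = 579.7681
Value of long forward = (F − K)·e^(−rT) = (579.7681 − 604.74) · e^(−0.0737·15/12)
= -24.9719 × 0.911991 = -22.77

-$22.77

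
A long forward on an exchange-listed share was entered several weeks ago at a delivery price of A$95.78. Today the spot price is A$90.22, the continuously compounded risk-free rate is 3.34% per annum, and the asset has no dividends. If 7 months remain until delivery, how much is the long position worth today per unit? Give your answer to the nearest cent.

Current fair forward for the remaining 7 months: F = S·e^(r·T), r = 0.0334
F = 90.22 · e^(0.0334 × 7/12) = 90.22 × 1.019674 = 91.9950
Value of long forward = (F − K)·e^(−rT) = (91.9950 − 95.78) · e^(−0.0334·7/12)
= -3.7850 × 0.980705 = -3.71

-A$3.71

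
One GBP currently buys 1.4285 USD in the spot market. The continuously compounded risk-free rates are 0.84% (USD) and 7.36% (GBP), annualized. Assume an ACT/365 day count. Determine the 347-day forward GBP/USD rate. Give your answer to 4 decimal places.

F = S·e^((r_USD − r_GBP)T) = 1.4285 · e^((0.0084 − 0.0736) × 347/365)
= 1.4285 · e^-0.061985 = 1.4285 × 0.939897
F = 1.3426 USD per GBP

1.3426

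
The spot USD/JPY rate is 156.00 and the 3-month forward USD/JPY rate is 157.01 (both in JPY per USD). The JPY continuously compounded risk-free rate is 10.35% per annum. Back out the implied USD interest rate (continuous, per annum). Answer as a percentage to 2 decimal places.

F = S·e^((r_JPY − r_USD)T) ⇒ r_USD = r_JPY − ln(F/S)/T
ln(157.01/156.00) = 0.006453; /(3/12) = 0.025812
r_USD = 0.1035 − 0.025812 = 0.077688
r_USD = 7.77%

7.77%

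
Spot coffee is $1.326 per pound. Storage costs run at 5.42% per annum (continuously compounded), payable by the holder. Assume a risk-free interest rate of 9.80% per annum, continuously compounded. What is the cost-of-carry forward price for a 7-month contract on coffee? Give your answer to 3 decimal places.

$1.449 per pound

Net carry = r + u − y = 0.0980 + 0.0542 − 0.0000 = 0.1522
F = S·e^((r+u−y)T) = 1.326 · e^(0.1522 × 7/12) = 1.326 · e^0.088783
= 1.326 × 1.092843 = $1.449 per pound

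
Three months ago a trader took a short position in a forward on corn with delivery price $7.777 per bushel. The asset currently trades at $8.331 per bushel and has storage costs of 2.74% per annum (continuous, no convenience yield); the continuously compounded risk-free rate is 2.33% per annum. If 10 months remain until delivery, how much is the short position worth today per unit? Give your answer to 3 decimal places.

-$0.896 per bushel

Current fair forward for the remaining 10 months: F = S·e^((r + u)·T), (r + u) = 0.0233 + 0.0274 = 0.0507
F = 8.331 · e^(0.0507 × 10/12) = 8.331 × 1.043155 = 8.6905
Value of long forward = (F − K)·e^(−rT) = (8.6905 − 7.777) · e^(−0.0233·10/12)
= 0.9135 × 0.980771 = 0.896
Short position value = −(long value) = -$0.896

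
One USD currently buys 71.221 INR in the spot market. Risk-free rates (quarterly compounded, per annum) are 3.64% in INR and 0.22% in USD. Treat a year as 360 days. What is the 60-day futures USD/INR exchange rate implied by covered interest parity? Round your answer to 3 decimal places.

71.626

By covered interest parity, F = S · (1+r_INR/4)^(4T) / (1+r_USD/4)^(4T)
= 71.221 × 1.006058 / 1.000367 = 71.221 × 1.005689
F = 71.626 INR per USD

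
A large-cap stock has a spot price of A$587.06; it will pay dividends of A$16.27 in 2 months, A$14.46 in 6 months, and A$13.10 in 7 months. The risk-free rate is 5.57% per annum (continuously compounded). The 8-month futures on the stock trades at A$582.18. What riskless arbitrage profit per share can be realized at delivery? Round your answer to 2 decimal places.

A$17.40 per share

PV(dividends) I = 16.27·e^(−0.0557·2/12) + 14.46·e^(−0.0557·6/12) + 13.10·e^(−0.0557·7/12) = 42.8637
Fair futures F* = (S − I)·e^(rT) = (587.06 − 42.8637)·e^0.037133 = 544.1963 × 1.037831 = 564.7838
Market A$582.18 > fair 564.7838: forward overpriced → cash-and-carry (borrow at r, buy the stock and collect the dividends, short the forward).
Profit at T = |F_mkt − F*| = |582.18 − 564.7838| = A$17.40 per share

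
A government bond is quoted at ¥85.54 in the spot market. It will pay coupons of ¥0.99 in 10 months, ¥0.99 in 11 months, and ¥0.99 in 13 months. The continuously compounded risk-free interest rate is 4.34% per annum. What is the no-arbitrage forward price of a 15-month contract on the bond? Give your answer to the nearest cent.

¥87.30

PV(coupons) I = 0.99·e^(−0.0434·10/12) + 0.99·e^(−0.0434·11/12) + 0.99·e^(−0.0434·13/12)
I = 0.9548 + 0.9514 + 0.9445 = 2.8507
F = (S − I)·e^(rT) = (85.54 − 2.8507) · e^(0.0434·15/12)
= 82.6893 · e^0.054250 = 82.6893 × 1.055749 = ¥87.30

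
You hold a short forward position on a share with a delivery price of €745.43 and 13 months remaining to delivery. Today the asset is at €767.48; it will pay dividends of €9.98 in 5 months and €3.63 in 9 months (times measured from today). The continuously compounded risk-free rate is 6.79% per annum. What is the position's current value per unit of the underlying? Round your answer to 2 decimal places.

PV(remaining dividends) I = 9.98·e^(−0.0679·5/12) + 3.63·e^(−0.0679·9/12) = 13.1514
Current forward F = (S − I)·e^(rT) = (767.48 − 13.1514)·e^(0.0679·13/12) = 754.3286 × 1.076331 = 811.9073
Value (long) = (F − K)·e^(−rT) = (811.9073 − 745.43) × 0.929082 = 61.7629
Short position value = −(long value) = -€61.76

-€61.76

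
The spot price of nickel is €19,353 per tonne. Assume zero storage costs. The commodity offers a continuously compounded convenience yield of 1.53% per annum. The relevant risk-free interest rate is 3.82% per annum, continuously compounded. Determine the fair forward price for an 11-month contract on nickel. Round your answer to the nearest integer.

€19,764 per tonne

Net carry = r + u − y = 0.0382 + 0.0000 − 0.0153 = 0.0229
F = S·e^((r+u−y)T) = 19353 · e^(0.0229 × 11/12) = 19353 · e^0.020992
= 19353 × 1.021214 = €19,764 per tonne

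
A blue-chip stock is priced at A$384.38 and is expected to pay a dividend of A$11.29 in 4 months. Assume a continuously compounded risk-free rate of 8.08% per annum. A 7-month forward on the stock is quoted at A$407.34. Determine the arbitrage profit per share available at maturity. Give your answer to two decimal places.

A$15.93 per share

PV(dividends) I = 11.29·e^(−0.0808·4/12) = 10.9900
Fair forward F* = (S − I)·e^(rT) = (384.38 − 10.9900)·e^0.047133 = 373.3900 × 1.048261 = 391.4102
Market A$407.34 > fair 391.4102: forward overpriced → cash-and-carry (borrow at r, buy the stock and collect the dividends, short the forward).
Profit at T = |F_mkt − F*| = |407.34 − 391.4102| = A$15.93 per share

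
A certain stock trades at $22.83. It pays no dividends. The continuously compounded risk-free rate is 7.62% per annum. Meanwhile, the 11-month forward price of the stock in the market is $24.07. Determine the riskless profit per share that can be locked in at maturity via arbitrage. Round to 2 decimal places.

$0.41 per share

Fair forward: F* = S·e^(carry·T), with carry = r = 0.0762
F* = 22.83 · e^(0.0762 × 11/12) = 22.83 · e^0.069850 = 22.83 × 1.072347 = $24.4817
Market $24.07 < fair $24.4817: forward underpriced → reverse cash-and-carry (short spot, go long the forward).
At maturity, profit = |F_mkt − F*| = |24.07 − 24.4817| = $0.41 per share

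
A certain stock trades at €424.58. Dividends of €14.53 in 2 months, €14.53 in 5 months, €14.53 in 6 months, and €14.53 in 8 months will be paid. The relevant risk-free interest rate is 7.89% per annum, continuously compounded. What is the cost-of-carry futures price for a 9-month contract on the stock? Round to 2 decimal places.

PV(dividends) I = 14.53·e^(−0.0789·2/12) + 14.53·e^(−0.0789·5/12) + 14.53·e^(−0.0789·6/12) + 14.53·e^(−0.0789·8/12)
I = 14.3402 + 14.0601 + 13.9680 + 13.7855 = 56.1538
F = (S − I)·e^(rT) = (424.58 − 56.1538) · e^(0.0789·9/12)
= 368.4262 · e^0.059175 = 368.4262 × 1.060961 = €390.89

€390.89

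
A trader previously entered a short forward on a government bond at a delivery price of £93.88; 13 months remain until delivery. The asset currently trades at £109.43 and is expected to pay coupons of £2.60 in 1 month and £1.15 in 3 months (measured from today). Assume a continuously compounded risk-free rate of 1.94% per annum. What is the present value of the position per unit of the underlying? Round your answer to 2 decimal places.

PV(remaining coupons) I = 2.60·e^(−0.0194·1/12) + 1.15·e^(−0.0194·3/12) = 3.7402
Current forward F = (S − I)·e^(rT) = (109.43 − 3.7402)·e^(0.0194·13/12) = 105.6898 × 1.021239 = 107.9345
Value (long) = (F − K)·e^(−rT) = (107.9345 − 93.88) × 0.979203 = 13.7622
Short position value = −(long value) = -£13.76

-£13.76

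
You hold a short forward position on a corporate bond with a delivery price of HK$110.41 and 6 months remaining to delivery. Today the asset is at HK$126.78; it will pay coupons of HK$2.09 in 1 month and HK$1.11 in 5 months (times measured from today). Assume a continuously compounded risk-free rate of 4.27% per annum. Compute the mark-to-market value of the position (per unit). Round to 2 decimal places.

-HK$15.53

PV(remaining coupons) I = 2.09·e^(−0.0427·1/12) + 1.11·e^(−0.0427·5/12) = 3.1730
Current forward F = (S − I)·e^(rT) = (126.78 − 3.1730)·e^(0.0427·6/12) = 123.6070 × 1.021580 = 126.2744
Value (long) = (F − K)·e^(−rT) = (126.2744 − 110.41) × 0.978876 = 15.5293
Short position value = −(long value) = -HK$15.53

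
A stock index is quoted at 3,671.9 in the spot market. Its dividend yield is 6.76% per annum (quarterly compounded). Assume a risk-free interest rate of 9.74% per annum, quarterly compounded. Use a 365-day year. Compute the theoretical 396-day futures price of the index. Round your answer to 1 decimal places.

3,790.1

F = S · (1+r/4)^(4T) / (1+q/4)^(4T)
= 3671.9 × 1.110051 / 1.075439 = 3671.9 × 1.032184
F = 3,790.1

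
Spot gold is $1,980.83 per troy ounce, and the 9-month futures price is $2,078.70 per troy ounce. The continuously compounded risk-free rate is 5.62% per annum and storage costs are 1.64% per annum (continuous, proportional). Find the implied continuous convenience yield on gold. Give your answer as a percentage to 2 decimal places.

F = S·e^((r+u−y)T) ⇒ (r+u−y) = ln(F/S)/T
ln(2078.70/1980.83) = 0.048227; /T ⇒ 0.064303
y = r + u − ln(F/S)/T = 0.0562 + 0.0164 − 0.064303 = 0.008297
y = 0.83%

0.83%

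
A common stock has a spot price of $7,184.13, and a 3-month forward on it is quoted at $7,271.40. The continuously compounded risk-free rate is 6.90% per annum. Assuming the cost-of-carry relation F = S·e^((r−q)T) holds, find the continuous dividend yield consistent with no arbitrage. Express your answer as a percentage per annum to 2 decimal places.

From F = S·e^((r−q)T): (r − q) = ln(F/S)/T
ln(7271.40/7184.13) = ln(1.012148) = 0.012075
(r − q) = 0.012075 / (3/12) = 0.048300
q = r − ln(F/S)/T = 0.0690 − 0.048300 = 0.020700
q = 2.07%

2.07%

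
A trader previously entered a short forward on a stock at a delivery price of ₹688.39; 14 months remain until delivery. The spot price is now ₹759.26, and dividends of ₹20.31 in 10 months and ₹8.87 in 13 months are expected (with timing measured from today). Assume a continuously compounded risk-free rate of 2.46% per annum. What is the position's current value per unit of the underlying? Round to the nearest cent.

-₹61.81

PV(remaining dividends) I = 20.31·e^(−0.0246·10/12) + 8.87·e^(−0.0246·13/12) = 28.5346
Current forward F = (S − I)·e^(rT) = (759.26 − 28.5346)·e^(0.0246·14/12) = 730.7254 × 1.029116 = 752.0012
Value (long) = (F − K)·e^(−rT) = (752.0012 − 688.39) × 0.971708 = 61.8115
Short position value = −(long value) = -₹61.81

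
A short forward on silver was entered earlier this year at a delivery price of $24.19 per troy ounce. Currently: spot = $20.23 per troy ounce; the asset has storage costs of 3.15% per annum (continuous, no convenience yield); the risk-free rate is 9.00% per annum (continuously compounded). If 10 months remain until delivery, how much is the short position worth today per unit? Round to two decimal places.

Current fair forward for the remaining 10 months: F = S·e^((r + u)·T), (r + u) = 0.0900 + 0.0315 = 0.1215
F = 20.23 · e^(0.1215 × 10/12) = 20.23 × 1.106553 = 22.3856
Value of long forward = (F − K)·e^(−rT) = (22.3856 − 24.19) · e^(−0.0900·10/12)
= -1.8044 × 0.927743 = -1.67
Short position value = −(long value) = $1.67

$1.67 per troy ounce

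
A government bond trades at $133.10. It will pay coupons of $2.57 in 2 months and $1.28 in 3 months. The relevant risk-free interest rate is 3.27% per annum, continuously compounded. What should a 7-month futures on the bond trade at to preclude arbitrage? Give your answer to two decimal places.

PV(coupons) I = 2.57·e^(−0.0327·2/12) + 1.28·e^(−0.0327·3/12)
I = 2.5560 + 1.2696 = 3.8256
F = (S − I)·e^(rT) = (133.10 − 3.8256) · e^(0.0327·7/12)
= 129.2744 · e^0.019075 = 129.2744 × 1.019258 = $131.76

$131.76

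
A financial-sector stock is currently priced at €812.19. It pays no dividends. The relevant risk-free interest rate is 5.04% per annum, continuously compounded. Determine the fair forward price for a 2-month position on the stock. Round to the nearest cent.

€819.04

F = S·e^(rT) = 812.19 · e^(0.0504 × 2/12)
= 812.19 · e^0.008400 = 812.19 × 1.008435
F = €819.04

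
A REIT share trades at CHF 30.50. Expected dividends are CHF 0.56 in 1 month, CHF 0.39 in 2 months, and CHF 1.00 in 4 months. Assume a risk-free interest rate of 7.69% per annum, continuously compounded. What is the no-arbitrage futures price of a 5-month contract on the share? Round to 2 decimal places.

PV(dividends) I = 0.56·e^(−0.0769·1/12) + 0.39·e^(−0.0769·2/12) + 1.00·e^(−0.0769·4/12)
I = 0.5564 + 0.3850 + 0.9747 = 1.9161
F = (S − I)·e^(rT) = (30.50 − 1.9161) · e^(0.0769·5/12)
= 28.5839 · e^0.032042 = 28.5839 × 1.032561 = CHF 29.51

CHF 29.51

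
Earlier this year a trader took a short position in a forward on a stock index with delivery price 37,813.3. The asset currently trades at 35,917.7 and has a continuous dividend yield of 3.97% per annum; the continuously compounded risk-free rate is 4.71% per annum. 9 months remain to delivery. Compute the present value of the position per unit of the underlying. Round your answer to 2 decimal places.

1636.85

Current fair forward for the remaining 9 months: F = S·e^((r − q)·T), (r − q) = 0.0471 − 0.0397 = 0.0074
F = 35917.7 · e^(0.0074 × 9/12) = 35917.7 × 1.00556543 = 36117.5974
Value of long forward = (F − K)·e^(−rT) = (36117.5974 − 37813.3) · e^(−0.0471·9/12)
= -1695.7026 × 0.96529165 = -1636.85
Short position value = −(long value) = 1636.85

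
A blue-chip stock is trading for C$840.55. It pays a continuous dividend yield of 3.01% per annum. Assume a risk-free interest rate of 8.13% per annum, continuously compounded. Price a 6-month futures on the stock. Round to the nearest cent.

F = S·e^((r − q)T) = 840.55 · e^((0.0813 − 0.0301) × 6/12)
= 840.55 · e^0.025600 = 840.55 × 1.025930
F = C$862.35

C$862.35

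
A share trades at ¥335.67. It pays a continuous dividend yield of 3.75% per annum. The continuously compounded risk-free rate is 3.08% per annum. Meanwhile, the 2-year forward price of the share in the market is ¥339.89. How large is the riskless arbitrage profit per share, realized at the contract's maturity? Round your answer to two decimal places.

Fair forward: F* = S·e^(carry·T), with carry = (r − q) = 0.0308 − 0.0375 = -0.0067
F* = 335.67 · e^(-0.0067 × 2) = 335.67 · e^-0.013400 = 335.67 × 0.986689 = ¥331.2019
Market ¥339.89 > fair ¥331.2019: forward overpriced → cash-and-carry (buy spot, short the forward).
At maturity, profit = |F_mkt − F*| = |339.89 − 331.2019| = ¥8.69 per share

¥8.69 per share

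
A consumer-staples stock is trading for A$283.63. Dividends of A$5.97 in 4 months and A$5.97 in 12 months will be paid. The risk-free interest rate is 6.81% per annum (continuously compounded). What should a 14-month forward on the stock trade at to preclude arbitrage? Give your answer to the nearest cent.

A$294.73

PV(dividends) I = 5.97·e^(−0.0681·4/12) + 5.97·e^(−0.0681·12/12)
I = 5.8360 + 5.5770 = 11.4130
F = (S − I)·e^(rT) = (283.63 − 11.4130) · e^(0.0681·14/12)
= 272.2170 · e^0.079450 = 272.2170 × 1.082691 = A$294.73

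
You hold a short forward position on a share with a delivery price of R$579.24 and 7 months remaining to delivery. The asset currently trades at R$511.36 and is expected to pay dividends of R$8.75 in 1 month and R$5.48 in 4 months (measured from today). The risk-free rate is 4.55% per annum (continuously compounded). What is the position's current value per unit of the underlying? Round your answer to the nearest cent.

PV(remaining dividends) I = 8.75·e^(−0.0455·1/12) + 5.48·e^(−0.0455·4/12) = 14.1144
Current forward F = (S − I)·e^(rT) = (511.36 − 14.1144)·e^(0.0455·7/12) = 497.2456 × 1.026897 = 510.6200
Value (long) = (F − K)·e^(−rT) = (510.6200 − 579.24) × 0.973807 = -66.8226
Short position value = −(long value) = R$66.82

R$66.82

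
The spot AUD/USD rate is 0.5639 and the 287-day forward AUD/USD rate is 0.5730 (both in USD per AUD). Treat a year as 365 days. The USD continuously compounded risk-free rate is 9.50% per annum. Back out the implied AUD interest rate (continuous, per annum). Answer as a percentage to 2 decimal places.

7.46%

F = S·e^((r_USD − r_AUD)T) ⇒ r_AUD = r_USD − ln(F/S)/T
ln(0.5730/0.5639) = 0.016009; /(287/365) = 0.020360
r_AUD = 0.0950 − 0.020360 = 0.074640
r_AUD = 7.46%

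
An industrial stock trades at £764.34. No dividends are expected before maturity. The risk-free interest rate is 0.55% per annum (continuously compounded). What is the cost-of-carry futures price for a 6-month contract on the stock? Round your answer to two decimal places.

£766.44

F = S·e^(rT) = 764.34 · e^(0.0055 × 6/12)
= 764.34 · e^0.002750 = 764.34 × 1.002754
F = £766.44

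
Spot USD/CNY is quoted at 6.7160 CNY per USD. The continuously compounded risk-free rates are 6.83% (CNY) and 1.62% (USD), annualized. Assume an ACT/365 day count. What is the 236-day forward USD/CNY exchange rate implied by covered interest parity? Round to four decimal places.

F = S·e^((r_CNY − r_USD)T) = 6.7160 · e^((0.0683 − 0.0162) × 236/365)
= 6.7160 · e^0.033687 = 6.7160 × 1.034261
F = 6.9461 CNY per USD

6.9461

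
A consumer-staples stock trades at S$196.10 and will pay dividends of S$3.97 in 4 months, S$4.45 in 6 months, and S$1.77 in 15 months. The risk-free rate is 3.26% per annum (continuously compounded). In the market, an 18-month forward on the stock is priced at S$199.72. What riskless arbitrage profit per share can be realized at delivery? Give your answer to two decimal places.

S$4.30 per share

PV(dividends) I = 3.97·e^(−0.0326·4/12) + 4.45·e^(−0.0326·6/12) + 1.77·e^(−0.0326·15/12) = 10.0045
Fair forward F* = (S − I)·e^(rT) = (196.10 − 10.0045)·e^0.048900 = 186.0955 × 1.050115 = 195.4217
Market S$199.72 > fair 195.4217: forward overpriced → cash-and-carry (borrow at r, buy the stock and collect the dividends, short the forward).
Profit at T = |F_mkt − F*| = |199.72 − 195.4217| = S$4.30 per share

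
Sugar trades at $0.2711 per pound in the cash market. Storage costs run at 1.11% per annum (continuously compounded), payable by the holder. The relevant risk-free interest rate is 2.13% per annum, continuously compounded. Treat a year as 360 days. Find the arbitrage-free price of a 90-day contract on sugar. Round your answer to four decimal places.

Net carry = r + u − y = 0.0213 + 0.0111 − 0.0000 = 0.0324
F = S·e^((r+u−y)T) = 0.2711 · e^(0.0324 × 90/360) = 0.2711 · e^0.008100
= 0.2711 × 1.008133 = $0.2733 per pound

$0.2733 per pound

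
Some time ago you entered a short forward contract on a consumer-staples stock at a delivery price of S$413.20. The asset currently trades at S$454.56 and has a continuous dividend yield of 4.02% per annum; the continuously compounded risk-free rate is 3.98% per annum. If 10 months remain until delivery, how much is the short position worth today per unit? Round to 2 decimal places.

Current fair forward for the remaining 10 months: F = S·e^((r − q)·T), (r − q) = 0.0398 − 0.0402 = -0.0004
F = 454.56 · e^(-0.0004 × 10/12) = 454.56 × 0.999667 = 454.4086
Value of long forward = (F − K)·e^(−rT) = (454.4086 − 413.20) · e^(−0.0398·10/12)
= 41.2086 × 0.967377 = 39.86
Short position value = −(long value) = -S$39.86

-S$39.86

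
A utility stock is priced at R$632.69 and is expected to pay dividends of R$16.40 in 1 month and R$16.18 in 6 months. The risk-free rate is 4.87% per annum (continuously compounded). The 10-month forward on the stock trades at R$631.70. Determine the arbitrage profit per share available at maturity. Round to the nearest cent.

PV(dividends) I = 16.40·e^(−0.0487·1/12) + 16.18·e^(−0.0487·6/12) = 32.1244
Fair forward F* = (S − I)·e^(rT) = (632.69 − 32.1244)·e^0.040583 = 600.5656 × 1.041418 = 625.4398
Market R$631.70 > fair 625.4398: forward overpriced → cash-and-carry (borrow at r, buy the stock and collect the dividends, short the forward).
Profit at T = |F_mkt − F*| = |631.70 − 625.4398| = R$6.26 per share

R$6.26 per share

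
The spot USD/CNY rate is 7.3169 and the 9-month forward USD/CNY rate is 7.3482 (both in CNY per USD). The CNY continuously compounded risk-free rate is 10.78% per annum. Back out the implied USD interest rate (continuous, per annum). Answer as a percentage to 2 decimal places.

10.21%

F = S·e^((r_CNY − r_USD)T) ⇒ r_USD = r_CNY − ln(F/S)/T
ln(7.3482/7.3169) = 0.004269; /(9/12) = 0.005692
r_USD = 0.1078 − 0.005692 = 0.102108
r_USD = 10.21%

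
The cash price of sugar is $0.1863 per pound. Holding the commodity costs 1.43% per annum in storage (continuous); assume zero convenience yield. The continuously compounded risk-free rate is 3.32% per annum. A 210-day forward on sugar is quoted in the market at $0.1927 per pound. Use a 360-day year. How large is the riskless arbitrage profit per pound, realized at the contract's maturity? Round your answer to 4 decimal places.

$0.0012 per pound

Fair forward: F* = S·e^(carry·T), with carry = (r + u) = 0.0332 + 0.0143 = 0.0475
F* = 0.1863 · e^(0.0475 × 210/360) = 0.1863 · e^0.027708 = 0.1863 × 1.028095 = $0.1915
Market $0.1927 > fair $0.1915: forward overpriced → cash-and-carry (buy spot, short the forward).
At maturity, profit = |F_mkt − F*| = |0.1927 − 0.1915| = $0.0012 per pound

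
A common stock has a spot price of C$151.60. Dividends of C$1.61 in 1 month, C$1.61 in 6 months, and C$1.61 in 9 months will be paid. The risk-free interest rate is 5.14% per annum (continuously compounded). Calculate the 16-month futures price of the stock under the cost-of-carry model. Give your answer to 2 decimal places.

PV(dividends) I = 1.61·e^(−0.0514·1/12) + 1.61·e^(−0.0514·6/12) + 1.61·e^(−0.0514·9/12)
I = 1.6031 + 1.5692 + 1.5491 = 4.7214
F = (S − I)·e^(rT) = (151.60 − 4.7214) · e^(0.0514·16/12)
= 146.8786 · e^0.068533 = 146.8786 × 1.070936 = C$157.30

C$157.30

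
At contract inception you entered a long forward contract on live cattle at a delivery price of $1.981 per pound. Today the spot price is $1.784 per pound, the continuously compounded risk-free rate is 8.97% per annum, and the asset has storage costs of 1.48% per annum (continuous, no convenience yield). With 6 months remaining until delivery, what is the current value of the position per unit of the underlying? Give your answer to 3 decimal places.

Current fair forward for the remaining 6 months: F = S·e^((r + u)·T), (r + u) = 0.0897 + 0.0148 = 0.1045
F = 1.784 · e^(0.1045 × 6/12) = 1.784 × 1.053639 = 1.8797
Value of long forward = (F − K)·e^(−rT) = (1.8797 − 1.981) · e^(−0.0897·6/12)
= -0.1013 × 0.956141 = -0.097

-$0.097 per pound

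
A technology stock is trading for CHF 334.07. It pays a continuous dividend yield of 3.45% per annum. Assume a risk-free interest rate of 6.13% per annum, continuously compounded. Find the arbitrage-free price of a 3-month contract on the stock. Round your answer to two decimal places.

CHF 336.32

F = S·e^((r − q)T) = 334.07 · e^((0.0613 − 0.0345) × 3/12)
= 334.07 · e^0.006700 = 334.07 × 1.006722
F = CHF 336.32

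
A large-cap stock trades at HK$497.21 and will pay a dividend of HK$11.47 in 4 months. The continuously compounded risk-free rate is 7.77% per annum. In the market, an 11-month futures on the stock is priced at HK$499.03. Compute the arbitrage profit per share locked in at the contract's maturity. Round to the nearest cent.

HK$22.88 per share

PV(dividends) I = 11.47·e^(−0.0777·4/12) = 11.1767
Fair futures F* = (S − I)·e^(rT) = (497.21 − 11.1767)·e^0.071225 = 486.0333 × 1.073823 = 521.9137
Market HK$499.03 < fair 521.9137: forward underpriced → reverse cash-and-carry (short the stock, invest proceeds at r, pay the dividends, go long the forward).
Profit at T = |F_mkt − F*| = |499.03 − 521.9137| = HK$22.88 per share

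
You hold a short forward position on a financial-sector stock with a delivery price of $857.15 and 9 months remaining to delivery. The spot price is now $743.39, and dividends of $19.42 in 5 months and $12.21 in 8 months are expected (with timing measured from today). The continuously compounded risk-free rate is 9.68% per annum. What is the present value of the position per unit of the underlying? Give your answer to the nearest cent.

PV(remaining dividends) I = 19.42·e^(−0.0968·5/12) + 12.21·e^(−0.0968·8/12) = 30.0992
Current forward F = (S − I)·e^(rT) = (743.39 − 30.0992)·e^(0.0968·9/12) = 713.2908 × 1.075300 = 767.0016
Value (long) = (F − K)·e^(−rT) = (767.0016 − 857.15) × 0.929973 = -83.8356
Short position value = −(long value) = $83.84

$83.84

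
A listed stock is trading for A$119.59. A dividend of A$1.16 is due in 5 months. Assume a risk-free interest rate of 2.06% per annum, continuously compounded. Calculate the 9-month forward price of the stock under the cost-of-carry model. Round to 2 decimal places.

A$120.28

PV(dividends) I = 1.16·e^(−0.0206·5/12)
I = 1.1501
F = (S − I)·e^(rT) = (119.59 − 1.1501) · e^(0.0206·9/12)
= 118.4399 · e^0.015450 = 118.4399 × 1.015570 = A$120.28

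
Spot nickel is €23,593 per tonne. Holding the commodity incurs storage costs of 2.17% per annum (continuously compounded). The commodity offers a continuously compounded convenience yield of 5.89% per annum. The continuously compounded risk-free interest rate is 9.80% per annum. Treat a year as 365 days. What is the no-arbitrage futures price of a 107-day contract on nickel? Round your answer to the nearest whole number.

€24,017 per tonne

Net carry = r + u − y = 0.0980 + 0.0217 − 0.0589 = 0.0608
F = S·e^((r+u−y)T) = 23593 · e^(0.0608 × 107/365) = 23593 · e^0.017824
= 23593 × 1.017984 = €24,017 per tonne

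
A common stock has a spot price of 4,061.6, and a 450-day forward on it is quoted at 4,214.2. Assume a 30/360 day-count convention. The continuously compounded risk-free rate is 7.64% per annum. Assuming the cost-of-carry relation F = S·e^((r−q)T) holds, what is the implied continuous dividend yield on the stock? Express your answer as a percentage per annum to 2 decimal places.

From F = S·e^((r−q)T): (r − q) = ln(F/S)/T
ln(4214.2/4061.6) = ln(1.037571) = 0.036882
(r − q) = 0.036882 / (450/360) = 0.029506
q = r − ln(F/S)/T = 0.0764 − 0.029506 = 0.046894
q = 4.69%

4.69%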